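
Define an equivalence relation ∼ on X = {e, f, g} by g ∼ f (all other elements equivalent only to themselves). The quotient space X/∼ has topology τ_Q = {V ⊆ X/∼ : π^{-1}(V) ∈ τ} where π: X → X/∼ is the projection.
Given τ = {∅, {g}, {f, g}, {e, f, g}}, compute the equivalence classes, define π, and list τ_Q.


X/∼ = {[e], [f=g]}; |τ_Q| = 3.

Equivalence classes: [e], [f=g].
Quotient map π: X → X/∼ sends e ↦ [e], f ↦ [f=g], g ↦ [f=g].
For each subset V ⊆ X/∼, compute π^{-1}(V) ⊆ X and check whether π^{-1}(V) ∈ τ. V is open in τ_Q iff π^{-1}(V) ∈ τ.
  V = {}: π^{-1}(V) = ∅ ∈ τ ✓.
  V = {[e]}: π^{-1}(V) = {e} ∉ τ ✗.
  V = {[f=g]}: π^{-1}(V) = {f, g} ∈ τ ✓.
  V = {[e], [f=g]}: π^{-1}(V) = {e, f, g} ∈ τ ✓.
Open sets in the quotient: τ_Q = {{}, {[f=g]}, {[e], [f=g]}} (3 elements).


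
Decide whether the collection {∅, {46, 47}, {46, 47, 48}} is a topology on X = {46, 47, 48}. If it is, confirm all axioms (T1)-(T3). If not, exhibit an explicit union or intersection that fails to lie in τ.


τ IS a topology on X.

Axiom (T1): ∅ ∈ τ? Yes; X ∈ τ? Yes.
Axiom (T2/T3): check pairwise unions and intersections of members of τ.
All pairwise intersections and unions checked — each lies in τ. Therefore τ satisfies (T1), (T2), (T3): it IS a topology on X.


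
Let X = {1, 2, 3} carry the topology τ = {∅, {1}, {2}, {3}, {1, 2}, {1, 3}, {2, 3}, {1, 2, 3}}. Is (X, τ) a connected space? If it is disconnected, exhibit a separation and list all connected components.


(X, τ) is disconnected; components = [{1}, {2}, {3}].

Find clopen sets (U ∈ τ with X ∖ U ∈ τ):
  U = ∅, X ∖ U = {1, 2, 3} — both open, so U is clopen.
  U = {1}, X ∖ U = {2, 3} — both open, so U is clopen.
  U = {2}, X ∖ U = {1, 3} — both open, so U is clopen.
  U = {3}, X ∖ U = {1, 2} — both open, so U is clopen.
  U = {1, 2}, X ∖ U = {3} — both open, so U is clopen.
  U = {1, 3}, X ∖ U = {2} — both open, so U is clopen.
  U = {2, 3}, X ∖ U = {1} — both open, so U is clopen.
  U = {1, 2, 3}, X ∖ U = ∅ — both open, so U is clopen.
Nontrivial clopen(s) exist: e.g. {2}. So (X, τ) is disconnected.
Compute connected components by grouping points that agree on all clopens:
  component: {1}
  component: {2}
  component: {3}


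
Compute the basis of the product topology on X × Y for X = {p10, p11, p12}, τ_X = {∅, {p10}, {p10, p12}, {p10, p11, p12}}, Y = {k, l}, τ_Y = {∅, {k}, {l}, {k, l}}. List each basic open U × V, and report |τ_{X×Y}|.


Basis B = {∅ × ∅, {p10} × {k}, {p10} × {l}, {p10} × {k, l}, {p10, p12} × {k}, {p10, p12} × {l}, {p10, p11, p12} × {k}, {p10, p11, p12} × {l}, {p10, p12} × {k, l}, {p10, p11, p12} × {k, l}}; |τ_{X×Y}| = 16.

Enumerate products U × V with U ∈ τ_X, V ∈ τ_Y (deduplicated):
  ∅ × ∅ = {} (∅)
  {p10} × {k} = {(p10,k)}
  {p10} × {l} = {(p10,l)}
  {p10} × {k, l} = {(p10,k), (p10,l)}
  {p10, p12} × {k} = {(p10,k), (p12,k)}
  {p10, p12} × {l} = {(p10,l), (p12,l)}
  {p10, p11, p12} × {k} = {(p10,k), (p11,k), (p12,k)}
  {p10, p11, p12} × {l} = {(p10,l), (p11,l), (p12,l)}
  {p10, p12} × {k, l} = {(p10,k), (p10,l), (p12,k), (p12,l)}
  {p10, p11, p12} × {k, l} = {(p10,k), (p10,l), (p11,k), (p11,l), (p12,k), (p12,l)}
These 10 distinct sets form the basis B.
Close under arbitrary unions to get τ_{X×Y}; counting gives |τ_{X×Y}| = 16.


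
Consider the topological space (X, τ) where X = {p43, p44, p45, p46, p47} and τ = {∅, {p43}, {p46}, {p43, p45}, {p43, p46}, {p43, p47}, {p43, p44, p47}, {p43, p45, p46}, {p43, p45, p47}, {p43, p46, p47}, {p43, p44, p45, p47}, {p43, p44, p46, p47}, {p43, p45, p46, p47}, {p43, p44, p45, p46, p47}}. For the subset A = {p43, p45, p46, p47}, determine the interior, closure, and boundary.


int(A) = {p43, p45, p46, p47}, cl(A) = {p43, p44, p45, p46, p47}, ∂A = {p44}.

Closed sets in (X, τ) are complements of opens:
  closed(X, τ) = {∅, {p44}, {p45}, {p46}, {p44, p45}, {p44, p46}, {p44, p47}, {p45, p46}, {p44, p45, p46}, {p44, p45, p47}, {p44, p46, p47}, {p43, p44, p45, p47}, {p44, p45, p46, p47}, {p43, p44, p45, p46, p47}}.
int(A) = ⋃ {U ∈ τ : U ⊆ A}. Opens contained in A: ∅, {p43}, {p46}, {p43, p45}, {p43, p46}, {p43, p47}, {p43, p45, p46}, {p43, p45, p47}, {p43, p46, p47}, {p43, p45, p46, p47}.
Taking the union of these: int(A) = {p43, p45, p46, p47}.
cl(A) = ⋂ {C closed : A ⊆ C}. Closed sets containing A: {p43, p44, p45, p46, p47}.
Intersecting these: cl(A) = {p43, p44, p45, p46, p47}.
∂A = cl(A) ∖ int(A) = {p43, p44, p45, p46, p47} ∖ {p43, p45, p46, p47} = {p44}.


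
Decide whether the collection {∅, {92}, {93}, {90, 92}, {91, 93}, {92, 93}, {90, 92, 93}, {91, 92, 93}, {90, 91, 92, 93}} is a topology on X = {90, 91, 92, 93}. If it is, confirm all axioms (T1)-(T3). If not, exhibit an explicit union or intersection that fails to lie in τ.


τ IS a topology on X.

Axiom (T1): ∅ ∈ τ? Yes; X ∈ τ? Yes.
Axiom (T2/T3): check pairwise unions and intersections of members of τ.
All pairwise intersections and unions checked — each lies in τ. Therefore τ satisfies (T1), (T2), (T3): it IS a topology on X.


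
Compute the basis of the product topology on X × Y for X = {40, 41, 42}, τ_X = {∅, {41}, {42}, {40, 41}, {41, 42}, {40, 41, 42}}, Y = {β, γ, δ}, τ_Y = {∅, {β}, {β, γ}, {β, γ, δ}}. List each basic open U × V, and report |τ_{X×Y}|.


Basis B = {∅ × ∅, {41} × {β}, {42} × {β}, {40, 41} × {β}, {41} × {β, γ}, {41, 42} × {β}, {42} × {β, γ}, {40, 41, 42} × {β}, {41} × {β, γ, δ}, {42} × {β, γ, δ}, {40, 41} × {β, γ}, {41, 42} × {β, γ}, {40, 41} × {β, γ, δ}, {40, 41, 42} × {β, γ}, {41, 42} × {β, γ, δ}, {40, 41, 42} × {β, γ, δ}}; |τ_{X×Y}| = 40.

Enumerate products U × V with U ∈ τ_X, V ∈ τ_Y (deduplicated):
  ∅ × ∅ = {} (∅)
  {41} × {β} = {(41,β)}
  {42} × {β} = {(42,β)}
  {40, 41} × {β} = {(40,β), (41,β)}
  {41} × {β, γ} = {(41,β), (41,γ)}
  {41, 42} × {β} = {(41,β), (42,β)}
  {42} × {β, γ} = {(42,β), (42,γ)}
  {40, 41, 42} × {β} = {(40,β), (41,β), (42,β)}
  {41} × {β, γ, δ} = {(41,β), (41,γ), (41,δ)}
  {42} × {β, γ, δ} = {(42,β), (42,γ), (42,δ)}
  {40, 41} × {β, γ} = {(40,β), (40,γ), (41,β), (41,γ)}
  {41, 42} × {β, γ} = {(41,β), (41,γ), (42,β), (42,γ)}
  {40, 41} × {β, γ, δ} = {(40,β), (40,γ), (40,δ), (41,β), (41,γ), (41,δ)}
  {40, 41, 42} × {β, γ} = {(40,β), (40,γ), (41,β), (41,γ), (42,β), (42,γ)}
  {41, 42} × {β, γ, δ} = {(41,β), (41,γ), (41,δ), (42,β), (42,γ), (42,δ)}
  {40, 41, 42} × {β, γ, δ} = {(40,β), (40,γ), (40,δ), (41,β), (41,γ), (41,δ), (42,β), (42,γ), (42,δ)}
These 16 distinct sets form the basis B.
Close under arbitrary unions to get τ_{X×Y}; counting gives |τ_{X×Y}| = 40.


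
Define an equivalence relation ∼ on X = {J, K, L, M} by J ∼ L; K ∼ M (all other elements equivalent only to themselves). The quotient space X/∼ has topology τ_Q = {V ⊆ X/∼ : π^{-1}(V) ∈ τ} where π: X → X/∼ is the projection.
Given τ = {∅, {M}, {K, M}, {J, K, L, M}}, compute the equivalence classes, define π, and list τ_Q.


X/∼ = {[J=L], [K=M]}; |τ_Q| = 3.

Equivalence classes: [J=L], [K=M].
Quotient map π: X → X/∼ sends J ↦ [J=L], K ↦ [K=M], L ↦ [J=L], M ↦ [K=M].
For each subset V ⊆ X/∼, compute π^{-1}(V) ⊆ X and check whether π^{-1}(V) ∈ τ. V is open in τ_Q iff π^{-1}(V) ∈ τ.
  V = {}: π^{-1}(V) = ∅ ∈ τ ✓.
  V = {[J=L]}: π^{-1}(V) = {J, L} ∉ τ ✗.
  V = {[K=M]}: π^{-1}(V) = {K, M} ∈ τ ✓.
  V = {[J=L], [K=M]}: π^{-1}(V) = {J, K, L, M} ∈ τ ✓.
Open sets in the quotient: τ_Q = {{}, {[K=M]}, {[J=L], [K=M]}} (3 elements).


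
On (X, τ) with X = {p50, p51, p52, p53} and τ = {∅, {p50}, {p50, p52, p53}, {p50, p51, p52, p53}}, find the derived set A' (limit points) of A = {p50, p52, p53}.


A' = {p51, p52, p53}

For each x ∈ X, list the open sets U ∈ τ with x ∈ U, then check whether U ∩ (A ∖ {x}) ≠ ∅ for every such U.
  x = p50: open {p50} ∋ x has {p50} ∩ (A ∖ {p50}) = ∅, so x is NOT a limit point.
  x = p51: opens ∋ x are {p50, p51, p52, p53}; each meets A ∖ {p51}, so x IS a limit point.
  x = p52: opens ∋ x are {p50, p52, p53}, {p50, p51, p52, p53}; each meets A ∖ {p52}, so x IS a limit point.
  x = p53: opens ∋ x are {p50, p52, p53}, {p50, p51, p52, p53}; each meets A ∖ {p53}, so x IS a limit point.
Collecting: A' = {p51, p52, p53}.


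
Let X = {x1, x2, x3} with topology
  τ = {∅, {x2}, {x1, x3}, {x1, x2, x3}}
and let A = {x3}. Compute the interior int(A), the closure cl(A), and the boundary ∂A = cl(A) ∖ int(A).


int(A) = ∅, cl(A) = {x1, x3}, ∂A = {x1, x3}.

Closed sets in (X, τ) are complements of opens:
  closed(X, τ) = {∅, {x2}, {x1, x3}, {x1, x2, x3}}.
int(A) = ⋃ {U ∈ τ : U ⊆ A}. Opens contained in A: ∅.
Taking the union of these: int(A) = ∅.
cl(A) = ⋂ {C closed : A ⊆ C}. Closed sets containing A: {x1, x3}, {x1, x2, x3}.
Intersecting these: cl(A) = {x1, x3}.
∂A = cl(A) ∖ int(A) = {x1, x3} ∖ ∅ = {x1, x3}.


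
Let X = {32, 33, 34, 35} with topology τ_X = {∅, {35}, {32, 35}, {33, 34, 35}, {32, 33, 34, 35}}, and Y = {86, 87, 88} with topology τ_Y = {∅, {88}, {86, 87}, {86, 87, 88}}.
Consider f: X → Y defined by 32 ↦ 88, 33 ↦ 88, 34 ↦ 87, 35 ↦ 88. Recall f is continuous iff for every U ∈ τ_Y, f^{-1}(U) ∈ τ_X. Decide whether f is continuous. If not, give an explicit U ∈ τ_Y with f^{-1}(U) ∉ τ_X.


f is NOT continuous.

Compute f^{-1}(U) for each U ∈ τ_Y:
  U = ∅: f^{-1}(U) = ∅ ∈ τ_X ✓.
  U = {88}: f^{-1}(U) = {32, 33, 35} ∉ τ_X ✗.
  U = {86, 87}: f^{-1}(U) = {34} ∉ τ_X ✗.
  U = {86, 87, 88}: f^{-1}(U) = {32, 33, 34, 35} ∈ τ_X ✓.
Found U = {88} with f^{-1}(U) = {32, 33, 35} not in τ_X. Therefore f is NOT continuous.


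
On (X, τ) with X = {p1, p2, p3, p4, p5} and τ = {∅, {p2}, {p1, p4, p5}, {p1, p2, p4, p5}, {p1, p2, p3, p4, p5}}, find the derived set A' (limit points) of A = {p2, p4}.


A' = {p1, p3, p5}

For each x ∈ X, list the open sets U ∈ τ with x ∈ U, then check whether U ∩ (A ∖ {x}) ≠ ∅ for every such U.
  x = p1: opens ∋ x are {p1, p4, p5}, {p1, p2, p4, p5}, {p1, p2, p3, p4, p5}; each meets A ∖ {p1}, so x IS a limit point.
  x = p2: open {p2} ∋ x has {p2} ∩ (A ∖ {p2}) = ∅, so x is NOT a limit point.
  x = p3: opens ∋ x are {p1, p2, p3, p4, p5}; each meets A ∖ {p3}, so x IS a limit point.
  x = p4: open {p1, p4, p5} ∋ x has {p1, p4, p5} ∩ (A ∖ {p4}) = ∅, so x is NOT a limit point.
  x = p5: opens ∋ x are {p1, p4, p5}, {p1, p2, p4, p5}, {p1, p2, p3, p4, p5}; each meets A ∖ {p5}, so x IS a limit point.
Collecting: A' = {p1, p3, p5}.


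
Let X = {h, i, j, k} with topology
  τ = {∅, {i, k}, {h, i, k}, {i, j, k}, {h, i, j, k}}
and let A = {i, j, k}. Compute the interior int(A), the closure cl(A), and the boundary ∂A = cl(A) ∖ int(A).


int(A) = {i, j, k}, cl(A) = {h, i, j, k}, ∂A = {h}.

Closed sets in (X, τ) are complements of opens:
  closed(X, τ) = {∅, {h}, {j}, {h, j}, {h, i, j, k}}.
int(A) = ⋃ {U ∈ τ : U ⊆ A}. Opens contained in A: ∅, {i, k}, {i, j, k}.
Taking the union of these: int(A) = {i, j, k}.
cl(A) = ⋂ {C closed : A ⊆ C}. Closed sets containing A: {h, i, j, k}.
Intersecting these: cl(A) = {h, i, j, k}.
∂A = cl(A) ∖ int(A) = {h, i, j, k} ∖ {i, j, k} = {h}.


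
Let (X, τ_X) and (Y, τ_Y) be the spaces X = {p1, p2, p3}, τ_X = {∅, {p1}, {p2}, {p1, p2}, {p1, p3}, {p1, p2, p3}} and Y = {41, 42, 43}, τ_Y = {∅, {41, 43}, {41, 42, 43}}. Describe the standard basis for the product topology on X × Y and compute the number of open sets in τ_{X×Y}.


Basis B = {∅ × ∅, {p1} × {41, 43}, {p2} × {41, 43}, {p1} × {41, 42, 43}, {p2} × {41, 42, 43}, {p1, p2} × {41, 43}, {p1, p3} × {41, 43}, {p1, p2} × {41, 42, 43}, {p1, p3} × {41, 42, 43}, {p1, p2, p3} × {41, 43}, {p1, p2, p3} × {41, 42, 43}}; |τ_{X×Y}| = 18.

Enumerate products U × V with U ∈ τ_X, V ∈ τ_Y (deduplicated):
  ∅ × ∅ = {} (∅)
  {p1} × {41, 43} = {(p1,41), (p1,43)}
  {p2} × {41, 43} = {(p2,41), (p2,43)}
  {p1} × {41, 42, 43} = {(p1,41), (p1,42), (p1,43)}
  {p2} × {41, 42, 43} = {(p2,41), (p2,42), (p2,43)}
  {p1, p2} × {41, 43} = {(p1,41), (p1,43), (p2,41), (p2,43)}
  {p1, p3} × {41, 43} = {(p1,41), (p1,43), (p3,41), (p3,43)}
  {p1, p2} × {41, 42, 43} = {(p1,41), (p1,42), (p1,43), (p2,41), (p2,42), (p2,43)}
  {p1, p3} × {41, 42, 43} = {(p1,41), (p1,42), (p1,43), (p3,41), (p3,42), (p3,43)}
  {p1, p2, p3} × {41, 43} = {(p1,41), (p1,43), (p2,41), (p2,43), (p3,41), (p3,43)}
  {p1, p2, p3} × {41, 42, 43} = {(p1,41), (p1,42), (p1,43), (p2,41), (p2,42), (p2,43), (p3,41), (p3,42), (p3,43)}
These 11 distinct sets form the basis B.
Close under arbitrary unions to get τ_{X×Y}; counting gives |τ_{X×Y}| = 18.


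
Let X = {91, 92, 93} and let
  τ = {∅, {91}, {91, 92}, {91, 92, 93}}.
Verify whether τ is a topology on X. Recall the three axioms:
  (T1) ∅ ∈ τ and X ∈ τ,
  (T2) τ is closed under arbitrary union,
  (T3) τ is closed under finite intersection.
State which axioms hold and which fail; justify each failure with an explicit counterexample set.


τ IS a topology on X.

Axiom (T1): ∅ ∈ τ? Yes; X ∈ τ? Yes.
Axiom (T2/T3): check pairwise unions and intersections of members of τ.
All pairwise intersections and unions checked — each lies in τ. Therefore τ satisfies (T1), (T2), (T3): it IS a topology on X.


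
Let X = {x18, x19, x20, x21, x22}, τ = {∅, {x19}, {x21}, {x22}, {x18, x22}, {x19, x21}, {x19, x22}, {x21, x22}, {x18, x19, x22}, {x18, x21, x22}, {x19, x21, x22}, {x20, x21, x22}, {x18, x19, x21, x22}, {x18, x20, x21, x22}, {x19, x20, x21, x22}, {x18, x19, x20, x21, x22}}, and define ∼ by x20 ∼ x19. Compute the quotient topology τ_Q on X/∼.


X/∼ = {[x18], [x19=x20], [x21], [x22]}; |τ_Q| = 8.

Equivalence classes: [x18], [x19=x20], [x21], [x22].
Quotient map π: X → X/∼ sends x18 ↦ [x18], x19 ↦ [x19=x20], x20 ↦ [x19=x20], x21 ↦ [x21], x22 ↦ [x22].
For each subset V ⊆ X/∼, compute π^{-1}(V) ⊆ X and check whether π^{-1}(V) ∈ τ. V is open in τ_Q iff π^{-1}(V) ∈ τ.
  V = {}: π^{-1}(V) = ∅ ∈ τ ✓.
  V = {[x18]}: π^{-1}(V) = {x18} ∉ τ ✗.
  V = {[x19=x20]}: π^{-1}(V) = {x19, x20} ∉ τ ✗.
  V = {[x18], [x19=x20]}: π^{-1}(V) = {x18, x19, x20} ∉ τ ✗.
  V = {[x21]}: π^{-1}(V) = {x21} ∈ τ ✓.
  V = {[x18], [x21]}: π^{-1}(V) = {x18, x21} ∉ τ ✗.
  V = {[x19=x20], [x21]}: π^{-1}(V) = {x19, x20, x21} ∉ τ ✗.
  V = {[x18], [x19=x20], [x21]}: π^{-1}(V) = {x18, x19, x20, x21} ∉ τ ✗.
  V = {[x22]}: π^{-1}(V) = {x22} ∈ τ ✓.
  V = {[x18], [x22]}: π^{-1}(V) = {x18, x22} ∈ τ ✓.
  V = {[x19=x20], [x22]}: π^{-1}(V) = {x19, x20, x22} ∉ τ ✗.
  V = {[x18], [x19=x20], [x22]}: π^{-1}(V) = {x18, x19, x20, x22} ∉ τ ✗.
  V = {[x21], [x22]}: π^{-1}(V) = {x21, x22} ∈ τ ✓.
  V = {[x18], [x21], [x22]}: π^{-1}(V) = {x18, x21, x22} ∈ τ ✓.
  V = {[x19=x20], [x21], [x22]}: π^{-1}(V) = {x19, x20, x21, x22} ∈ τ ✓.
  V = {[x18], [x19=x20], [x21], [x22]}: π^{-1}(V) = {x18, x19, x20, x21, x22} ∈ τ ✓.
Open sets in the quotient: τ_Q = {{}, {[x21]}, {[x22]}, {[x18], [x22]}, {[x21], [x22]}, {[x18], [x21], [x22]}, {[x19=x20], [x21], [x22]}, {[x18], [x19=x20], [x21], [x22]}} (8 elements).


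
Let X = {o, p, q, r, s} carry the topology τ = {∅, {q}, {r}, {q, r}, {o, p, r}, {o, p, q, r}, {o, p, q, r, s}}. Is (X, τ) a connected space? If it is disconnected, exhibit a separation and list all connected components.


(X, τ) is connected.

Find clopen sets (U ∈ τ with X ∖ U ∈ τ):
  U = ∅, X ∖ U = {o, p, q, r, s} — both open, so U is clopen.
  U = {o, p, q, r, s}, X ∖ U = ∅ — both open, so U is clopen.
Only trivial clopens (∅ and X) exist, so (X, τ) is connected.
Compute connected components by grouping points that agree on all clopens:
  component: {o, p, q, r, s}


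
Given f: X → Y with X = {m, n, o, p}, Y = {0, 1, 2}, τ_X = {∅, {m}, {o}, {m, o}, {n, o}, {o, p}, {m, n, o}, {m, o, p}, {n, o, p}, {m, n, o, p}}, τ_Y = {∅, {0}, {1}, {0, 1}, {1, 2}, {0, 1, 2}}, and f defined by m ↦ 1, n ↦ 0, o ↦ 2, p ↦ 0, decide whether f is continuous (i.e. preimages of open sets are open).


f is NOT continuous.

Compute f^{-1}(U) for each U ∈ τ_Y:
  U = ∅: f^{-1}(U) = ∅ ∈ τ_X ✓.
  U = {0}: f^{-1}(U) = {n, p} ∉ τ_X ✗.
  U = {1}: f^{-1}(U) = {m} ∈ τ_X ✓.
  U = {0, 1}: f^{-1}(U) = {m, n, p} ∉ τ_X ✗.
  U = {1, 2}: f^{-1}(U) = {m, o} ∈ τ_X ✓.
  U = {0, 1, 2}: f^{-1}(U) = {m, n, o, p} ∈ τ_X ✓.
Found U = {0} with f^{-1}(U) = {n, p} not in τ_X. Therefore f is NOT continuous.


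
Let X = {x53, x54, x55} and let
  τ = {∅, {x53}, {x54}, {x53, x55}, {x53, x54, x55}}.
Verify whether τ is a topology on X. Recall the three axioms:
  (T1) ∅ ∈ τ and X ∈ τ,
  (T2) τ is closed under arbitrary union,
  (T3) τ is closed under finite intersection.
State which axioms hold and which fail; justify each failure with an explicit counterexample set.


τ is NOT a topology on X.

Axiom (T1): ∅ ∈ τ? Yes; X ∈ τ? Yes.
Axiom (T2/T3): check pairwise unions and intersections of members of τ.
Counterexample for (T2): {x53} ∪ {x54} = {x53, x54} ∉ τ. Therefore τ is NOT a topology.


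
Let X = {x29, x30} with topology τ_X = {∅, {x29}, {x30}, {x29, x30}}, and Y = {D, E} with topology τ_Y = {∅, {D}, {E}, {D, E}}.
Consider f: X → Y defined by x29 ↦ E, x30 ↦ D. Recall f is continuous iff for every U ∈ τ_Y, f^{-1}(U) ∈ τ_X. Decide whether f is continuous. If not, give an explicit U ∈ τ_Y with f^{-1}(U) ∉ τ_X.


f IS continuous.

Compute f^{-1}(U) for each U ∈ τ_Y:
  U = ∅: f^{-1}(U) = ∅ ∈ τ_X ✓.
  U = {D}: f^{-1}(U) = {x30} ∈ τ_X ✓.
  U = {E}: f^{-1}(U) = {x29} ∈ τ_X ✓.
  U = {D, E}: f^{-1}(U) = {x29, x30} ∈ τ_X ✓.
Every preimage lies in τ_X, so f IS continuous.


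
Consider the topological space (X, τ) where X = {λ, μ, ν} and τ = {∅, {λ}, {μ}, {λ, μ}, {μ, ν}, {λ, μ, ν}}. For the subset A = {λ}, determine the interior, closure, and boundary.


int(A) = {λ}, cl(A) = {λ}, ∂A = ∅.

Closed sets in (X, τ) are complements of opens:
  closed(X, τ) = {∅, {λ}, {ν}, {λ, ν}, {μ, ν}, {λ, μ, ν}}.
int(A) = ⋃ {U ∈ τ : U ⊆ A}. Opens contained in A: ∅, {λ}.
Taking the union of these: int(A) = {λ}.
cl(A) = ⋂ {C closed : A ⊆ C}. Closed sets containing A: {λ}, {λ, ν}, {λ, μ, ν}.
Intersecting these: cl(A) = {λ}.
∂A = cl(A) ∖ int(A) = {λ} ∖ {λ} = ∅.


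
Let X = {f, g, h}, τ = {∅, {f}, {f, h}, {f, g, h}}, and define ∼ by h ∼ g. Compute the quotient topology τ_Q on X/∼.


X/∼ = {[f], [g=h]}; |τ_Q| = 3.

Equivalence classes: [f], [g=h].
Quotient map π: X → X/∼ sends f ↦ [f], g ↦ [g=h], h ↦ [g=h].
For each subset V ⊆ X/∼, compute π^{-1}(V) ⊆ X and check whether π^{-1}(V) ∈ τ. V is open in τ_Q iff π^{-1}(V) ∈ τ.
  V = {}: π^{-1}(V) = ∅ ∈ τ ✓.
  V = {[f]}: π^{-1}(V) = {f} ∈ τ ✓.
  V = {[g=h]}: π^{-1}(V) = {g, h} ∉ τ ✗.
  V = {[f], [g=h]}: π^{-1}(V) = {f, g, h} ∈ τ ✓.
Open sets in the quotient: τ_Q = {{}, {[f]}, {[f], [g=h]}} (3 elements).


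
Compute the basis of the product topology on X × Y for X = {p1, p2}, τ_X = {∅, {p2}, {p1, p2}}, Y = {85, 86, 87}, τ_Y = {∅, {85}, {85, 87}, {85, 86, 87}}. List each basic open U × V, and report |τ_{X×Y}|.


Basis B = {∅ × ∅, {p2} × {85}, {p1, p2} × {85}, {p2} × {85, 87}, {p2} × {85, 86, 87}, {p1, p2} × {85, 87}, {p1, p2} × {85, 86, 87}}; |τ_{X×Y}| = 10.

Enumerate products U × V with U ∈ τ_X, V ∈ τ_Y (deduplicated):
  ∅ × ∅ = {} (∅)
  {p2} × {85} = {(p2,85)}
  {p1, p2} × {85} = {(p1,85), (p2,85)}
  {p2} × {85, 87} = {(p2,85), (p2,87)}
  {p2} × {85, 86, 87} = {(p2,85), (p2,86), (p2,87)}
  {p1, p2} × {85, 87} = {(p1,85), (p1,87), (p2,85), (p2,87)}
  {p1, p2} × {85, 86, 87} = {(p1,85), (p1,86), (p1,87), (p2,85), (p2,86), (p2,87)}
These 7 distinct sets form the basis B.
Close under arbitrary unions to get τ_{X×Y}; counting gives |τ_{X×Y}| = 10.


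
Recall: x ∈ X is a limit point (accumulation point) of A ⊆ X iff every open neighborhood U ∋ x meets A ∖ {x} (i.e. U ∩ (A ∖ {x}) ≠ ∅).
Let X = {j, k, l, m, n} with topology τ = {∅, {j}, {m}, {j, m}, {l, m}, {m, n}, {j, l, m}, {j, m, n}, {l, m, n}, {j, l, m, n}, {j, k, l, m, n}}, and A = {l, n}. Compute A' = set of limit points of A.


A' = {k}

For each x ∈ X, list the open sets U ∈ τ with x ∈ U, then check whether U ∩ (A ∖ {x}) ≠ ∅ for every such U.
  x = j: open {j} ∋ x has {j} ∩ (A ∖ {j}) = ∅, so x is NOT a limit point.
  x = k: opens ∋ x are {j, k, l, m, n}; each meets A ∖ {k}, so x IS a limit point.
  x = l: open {l, m} ∋ x has {l, m} ∩ (A ∖ {l}) = ∅, so x is NOT a limit point.
  x = m: open {m} ∋ x has {m} ∩ (A ∖ {m}) = ∅, so x is NOT a limit point.
  x = n: open {m, n} ∋ x has {m, n} ∩ (A ∖ {n}) = ∅, so x is NOT a limit point.
Collecting: A' = {k}.


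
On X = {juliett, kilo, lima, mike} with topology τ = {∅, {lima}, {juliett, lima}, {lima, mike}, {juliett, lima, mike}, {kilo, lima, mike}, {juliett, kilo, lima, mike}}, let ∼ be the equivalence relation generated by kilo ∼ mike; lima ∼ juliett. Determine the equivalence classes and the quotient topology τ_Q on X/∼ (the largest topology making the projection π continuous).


X/∼ = {[juliett=lima], [kilo=mike]}; |τ_Q| = 3.

Equivalence classes: [juliett=lima], [kilo=mike].
Quotient map π: X → X/∼ sends juliett ↦ [juliett=lima], kilo ↦ [kilo=mike], lima ↦ [juliett=lima], mike ↦ [kilo=mike].
For each subset V ⊆ X/∼, compute π^{-1}(V) ⊆ X and check whether π^{-1}(V) ∈ τ. V is open in τ_Q iff π^{-1}(V) ∈ τ.
  V = {}: π^{-1}(V) = ∅ ∈ τ ✓.
  V = {[juliett=lima]}: π^{-1}(V) = {juliett, lima} ∈ τ ✓.
  V = {[kilo=mike]}: π^{-1}(V) = {kilo, mike} ∉ τ ✗.
  V = {[juliett=lima], [kilo=mike]}: π^{-1}(V) = {juliett, kilo, lima, mike} ∈ τ ✓.
Open sets in the quotient: τ_Q = {{}, {[juliett=lima]}, {[juliett=lima], [kilo=mike]}} (3 elements).


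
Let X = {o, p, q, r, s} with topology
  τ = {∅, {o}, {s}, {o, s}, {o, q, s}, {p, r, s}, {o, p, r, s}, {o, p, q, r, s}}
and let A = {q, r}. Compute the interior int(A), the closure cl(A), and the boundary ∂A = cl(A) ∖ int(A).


int(A) = ∅, cl(A) = {p, q, r}, ∂A = {p, q, r}.

Closed sets in (X, τ) are complements of opens:
  closed(X, τ) = {∅, {q}, {o, q}, {p, r}, {p, q, r}, {o, p, q, r}, {p, q, r, s}, {o, p, q, r, s}}.
int(A) = ⋃ {U ∈ τ : U ⊆ A}. Opens contained in A: ∅.
Taking the union of these: int(A) = ∅.
cl(A) = ⋂ {C closed : A ⊆ C}. Closed sets containing A: {p, q, r}, {o, p, q, r}, {p, q, r, s}, {o, p, q, r, s}.
Intersecting these: cl(A) = {p, q, r}.
∂A = cl(A) ∖ int(A) = {p, q, r} ∖ ∅ = {p, q, r}.


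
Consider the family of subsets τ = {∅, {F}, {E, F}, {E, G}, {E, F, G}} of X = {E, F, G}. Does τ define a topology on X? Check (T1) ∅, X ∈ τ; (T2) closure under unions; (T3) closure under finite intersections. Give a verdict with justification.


τ is NOT a topology on X.

Axiom (T1): ∅ ∈ τ? Yes; X ∈ τ? Yes.
Axiom (T2/T3): check pairwise unions and intersections of members of τ.
Counterexample for (T3): {E, F} ∩ {E, G} = {E} ∉ τ. Therefore τ is NOT a topology.


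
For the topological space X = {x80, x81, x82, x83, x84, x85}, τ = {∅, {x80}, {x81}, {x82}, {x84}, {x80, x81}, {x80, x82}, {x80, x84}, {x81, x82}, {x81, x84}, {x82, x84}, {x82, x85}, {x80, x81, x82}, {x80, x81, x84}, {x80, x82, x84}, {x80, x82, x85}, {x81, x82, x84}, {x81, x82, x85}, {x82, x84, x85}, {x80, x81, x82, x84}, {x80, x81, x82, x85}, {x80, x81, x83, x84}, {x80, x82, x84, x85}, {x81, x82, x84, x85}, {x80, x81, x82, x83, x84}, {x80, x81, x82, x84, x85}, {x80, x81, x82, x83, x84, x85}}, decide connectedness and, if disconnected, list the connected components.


(X, τ) is disconnected; components = [{x82, x85}, {x80, x81, x83, x84}].

Find clopen sets (U ∈ τ with X ∖ U ∈ τ):
  U = ∅, X ∖ U = {x80, x81, x82, x83, x84, x85} — both open, so U is clopen.
  U = {x82, x85}, X ∖ U = {x80, x81, x83, x84} — both open, so U is clopen.
  U = {x80, x81, x83, x84}, X ∖ U = {x82, x85} — both open, so U is clopen.
  U = {x80, x81, x82, x83, x84, x85}, X ∖ U = ∅ — both open, so U is clopen.
Nontrivial clopen(s) exist: e.g. {x80, x81, x83, x84}. So (X, τ) is disconnected.
Compute connected components by grouping points that agree on all clopens:
  component: {x82, x85}
  component: {x80, x81, x83, x84}


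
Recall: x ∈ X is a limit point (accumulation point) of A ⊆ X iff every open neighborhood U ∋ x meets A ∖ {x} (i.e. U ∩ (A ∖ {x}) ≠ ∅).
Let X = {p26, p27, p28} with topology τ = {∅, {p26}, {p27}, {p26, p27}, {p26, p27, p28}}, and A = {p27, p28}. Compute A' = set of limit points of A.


A' = {p28}

For each x ∈ X, list the open sets U ∈ τ with x ∈ U, then check whether U ∩ (A ∖ {x}) ≠ ∅ for every such U.
  x = p26: open {p26} ∋ x has {p26} ∩ (A ∖ {p26}) = ∅, so x is NOT a limit point.
  x = p27: open {p27} ∋ x has {p27} ∩ (A ∖ {p27}) = ∅, so x is NOT a limit point.
  x = p28: opens ∋ x are {p26, p27, p28}; each meets A ∖ {p28}, so x IS a limit point.
Collecting: A' = {p28}.


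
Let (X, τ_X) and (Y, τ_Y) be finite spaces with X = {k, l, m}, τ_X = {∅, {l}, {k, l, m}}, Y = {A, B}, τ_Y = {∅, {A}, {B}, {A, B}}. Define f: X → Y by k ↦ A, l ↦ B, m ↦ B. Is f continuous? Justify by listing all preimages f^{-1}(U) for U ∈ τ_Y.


f is NOT continuous.

Compute f^{-1}(U) for each U ∈ τ_Y:
  U = ∅: f^{-1}(U) = ∅ ∈ τ_X ✓.
  U = {A}: f^{-1}(U) = {k} ∉ τ_X ✗.
  U = {B}: f^{-1}(U) = {l, m} ∉ τ_X ✗.
  U = {A, B}: f^{-1}(U) = {k, l, m} ∈ τ_X ✓.
Found U = {A} with f^{-1}(U) = {k} not in τ_X. Therefore f is NOT continuous.


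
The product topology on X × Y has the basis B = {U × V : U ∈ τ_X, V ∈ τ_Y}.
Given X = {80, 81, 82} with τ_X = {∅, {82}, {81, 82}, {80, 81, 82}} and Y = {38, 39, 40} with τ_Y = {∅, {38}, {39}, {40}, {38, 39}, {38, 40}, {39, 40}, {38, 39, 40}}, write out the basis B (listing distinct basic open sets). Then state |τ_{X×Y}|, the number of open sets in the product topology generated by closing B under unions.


Basis B = {∅ × ∅, {82} × {38}, {82} × {39}, {82} × {40}, {81, 82} × {38}, {81, 82} × {39}, {81, 82} × {40}, {82} × {38, 39}, {82} × {38, 40}, {82} × {39, 40}, {80, 81, 82} × {38}, {80, 81, 82} × {39}, {80, 81, 82} × {40}, {82} × {38, 39, 40}, {81, 82} × {38, 39}, {81, 82} × {38, 40}, {81, 82} × {39, 40}, {80, 81, 82} × {38, 39}, {80, 81, 82} × {38, 40}, {80, 81, 82} × {39, 40}, {81, 82} × {38, 39, 40}, {80, 81, 82} × {38, 39, 40}}; |τ_{X×Y}| = 64.

Enumerate products U × V with U ∈ τ_X, V ∈ τ_Y (deduplicated):
  ∅ × ∅ = {} (∅)
  {82} × {38} = {(82,38)}
  {82} × {39} = {(82,39)}
  {82} × {40} = {(82,40)}
  {81, 82} × {38} = {(81,38), (82,38)}
  {81, 82} × {39} = {(81,39), (82,39)}
  {81, 82} × {40} = {(81,40), (82,40)}
  {82} × {38, 39} = {(82,38), (82,39)}
  {82} × {38, 40} = {(82,38), (82,40)}
  {82} × {39, 40} = {(82,39), (82,40)}
  {80, 81, 82} × {38} = {(80,38), (81,38), (82,38)}
  {80, 81, 82} × {39} = {(80,39), (81,39), (82,39)}
  {80, 81, 82} × {40} = {(80,40), (81,40), (82,40)}
  {82} × {38, 39, 40} = {(82,38), (82,39), (82,40)}
  {81, 82} × {38, 39} = {(81,38), (81,39), (82,38), (82,39)}
  {81, 82} × {38, 40} = {(81,38), (81,40), (82,38), (82,40)}
  {81, 82} × {39, 40} = {(81,39), (81,40), (82,39), (82,40)}
  {80, 81, 82} × {38, 39} = {(80,38), (80,39), (81,38), (81,39), (82,38), (82,39)}
  {80, 81, 82} × {38, 40} = {(80,38), (80,40), (81,38), (81,40), (82,38), (82,40)}
  {80, 81, 82} × {39, 40} = {(80,39), (80,40), (81,39), (81,40), (82,39), (82,40)}
  {81, 82} × {38, 39, 40} = {(81,38), (81,39), (81,40), (82,38), (82,39), (82,40)}
  {80, 81, 82} × {38, 39, 40} = {(80,38), (80,39), (80,40), (81,38), (81,39), (81,40), (82,38), (82,39), (82,40)}
These 22 distinct sets form the basis B.
Close under arbitrary unions to get τ_{X×Y}; counting gives |τ_{X×Y}| = 64.


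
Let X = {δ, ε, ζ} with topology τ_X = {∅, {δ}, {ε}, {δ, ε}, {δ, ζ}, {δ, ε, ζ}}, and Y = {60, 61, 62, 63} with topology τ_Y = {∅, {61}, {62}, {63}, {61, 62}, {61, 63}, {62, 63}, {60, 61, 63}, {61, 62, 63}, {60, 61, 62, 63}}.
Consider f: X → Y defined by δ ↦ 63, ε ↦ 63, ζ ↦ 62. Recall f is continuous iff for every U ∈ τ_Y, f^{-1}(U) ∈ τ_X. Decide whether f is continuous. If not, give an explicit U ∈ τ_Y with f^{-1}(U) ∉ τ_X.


f is NOT continuous.

Compute f^{-1}(U) for each U ∈ τ_Y:
  U = ∅: f^{-1}(U) = ∅ ∈ τ_X ✓.
  U = {61}: f^{-1}(U) = ∅ ∈ τ_X ✓.
  U = {62}: f^{-1}(U) = {ζ} ∉ τ_X ✗.
  U = {63}: f^{-1}(U) = {δ, ε} ∈ τ_X ✓.
  U = {61, 62}: f^{-1}(U) = {ζ} ∉ τ_X ✗.
  U = {61, 63}: f^{-1}(U) = {δ, ε} ∈ τ_X ✓.
  U = {62, 63}: f^{-1}(U) = {δ, ε, ζ} ∈ τ_X ✓.
  U = {60, 61, 63}: f^{-1}(U) = {δ, ε} ∈ τ_X ✓.
  U = {61, 62, 63}: f^{-1}(U) = {δ, ε, ζ} ∈ τ_X ✓.
  U = {60, 61, 62, 63}: f^{-1}(U) = {δ, ε, ζ} ∈ τ_X ✓.
Found U = {62} with f^{-1}(U) = {ζ} not in τ_X. Therefore f is NOT continuous.


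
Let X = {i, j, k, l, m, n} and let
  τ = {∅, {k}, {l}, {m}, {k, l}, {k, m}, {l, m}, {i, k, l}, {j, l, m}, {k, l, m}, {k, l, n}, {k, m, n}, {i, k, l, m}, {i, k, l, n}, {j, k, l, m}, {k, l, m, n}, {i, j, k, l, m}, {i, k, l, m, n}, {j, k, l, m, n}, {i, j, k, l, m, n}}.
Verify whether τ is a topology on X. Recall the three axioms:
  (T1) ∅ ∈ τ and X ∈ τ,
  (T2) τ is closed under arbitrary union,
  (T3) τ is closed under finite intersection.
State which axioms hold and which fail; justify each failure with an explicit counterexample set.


τ is NOT a topology on X.

Axiom (T1): ∅ ∈ τ? Yes; X ∈ τ? Yes.
Axiom (T2/T3): check pairwise unions and intersections of members of τ.
Counterexample for (T3): {k, l, n} ∩ {k, m, n} = {k, n} ∉ τ. Therefore τ is NOT a topology.


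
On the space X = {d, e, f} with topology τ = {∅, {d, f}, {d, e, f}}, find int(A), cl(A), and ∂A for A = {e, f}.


int(A) = ∅, cl(A) = {d, e, f}, ∂A = {d, e, f}.

Closed sets in (X, τ) are complements of opens:
  closed(X, τ) = {∅, {e}, {d, e, f}}.
int(A) = ⋃ {U ∈ τ : U ⊆ A}. Opens contained in A: ∅.
Taking the union of these: int(A) = ∅.
cl(A) = ⋂ {C closed : A ⊆ C}. Closed sets containing A: {d, e, f}.
Intersecting these: cl(A) = {d, e, f}.
∂A = cl(A) ∖ int(A) = {d, e, f} ∖ ∅ = {d, e, f}.


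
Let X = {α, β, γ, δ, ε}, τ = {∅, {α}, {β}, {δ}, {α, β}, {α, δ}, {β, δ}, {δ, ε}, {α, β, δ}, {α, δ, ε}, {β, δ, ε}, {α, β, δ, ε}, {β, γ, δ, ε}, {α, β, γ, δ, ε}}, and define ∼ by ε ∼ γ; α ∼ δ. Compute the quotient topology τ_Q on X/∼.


X/∼ = {[α=δ], [β], [γ=ε]}; |τ_Q| = 5.

Equivalence classes: [α=δ], [β], [γ=ε].
Quotient map π: X → X/∼ sends α ↦ [α=δ], β ↦ [β], γ ↦ [γ=ε], δ ↦ [α=δ], ε ↦ [γ=ε].
For each subset V ⊆ X/∼, compute π^{-1}(V) ⊆ X and check whether π^{-1}(V) ∈ τ. V is open in τ_Q iff π^{-1}(V) ∈ τ.
  V = {}: π^{-1}(V) = ∅ ∈ τ ✓.
  V = {[α=δ]}: π^{-1}(V) = {α, δ} ∈ τ ✓.
  V = {[β]}: π^{-1}(V) = {β} ∈ τ ✓.
  V = {[α=δ], [β]}: π^{-1}(V) = {α, β, δ} ∈ τ ✓.
  V = {[γ=ε]}: π^{-1}(V) = {γ, ε} ∉ τ ✗.
  V = {[α=δ], [γ=ε]}: π^{-1}(V) = {α, γ, δ, ε} ∉ τ ✗.
  V = {[β], [γ=ε]}: π^{-1}(V) = {β, γ, ε} ∉ τ ✗.
  V = {[α=δ], [β], [γ=ε]}: π^{-1}(V) = {α, β, γ, δ, ε} ∈ τ ✓.
Open sets in the quotient: τ_Q = {{}, {[α=δ]}, {[β]}, {[α=δ], [β]}, {[α=δ], [β], [γ=ε]}} (5 elements).


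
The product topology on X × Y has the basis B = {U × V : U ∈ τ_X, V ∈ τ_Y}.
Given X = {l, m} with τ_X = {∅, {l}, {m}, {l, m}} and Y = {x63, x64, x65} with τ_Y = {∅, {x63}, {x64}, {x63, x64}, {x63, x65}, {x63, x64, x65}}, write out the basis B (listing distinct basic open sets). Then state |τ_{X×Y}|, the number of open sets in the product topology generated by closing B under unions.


Basis B = {∅ × ∅, {l} × {x63}, {l} × {x64}, {m} × {x63}, {m} × {x64}, {l} × {x63, x64}, {l} × {x63, x65}, {l, m} × {x63}, {l, m} × {x64}, {m} × {x63, x64}, {m} × {x63, x65}, {l} × {x63, x64, x65}, {m} × {x63, x64, x65}, {l, m} × {x63, x64}, {l, m} × {x63, x65}, {l, m} × {x63, x64, x65}}; |τ_{X×Y}| = 36.

Enumerate products U × V with U ∈ τ_X, V ∈ τ_Y (deduplicated):
  ∅ × ∅ = {} (∅)
  {l} × {x63} = {(l,x63)}
  {l} × {x64} = {(l,x64)}
  {m} × {x63} = {(m,x63)}
  {m} × {x64} = {(m,x64)}
  {l} × {x63, x64} = {(l,x63), (l,x64)}
  {l} × {x63, x65} = {(l,x63), (l,x65)}
  {l, m} × {x63} = {(l,x63), (m,x63)}
  {l, m} × {x64} = {(l,x64), (m,x64)}
  {m} × {x63, x64} = {(m,x63), (m,x64)}
  {m} × {x63, x65} = {(m,x63), (m,x65)}
  {l} × {x63, x64, x65} = {(l,x63), (l,x64), (l,x65)}
  {m} × {x63, x64, x65} = {(m,x63), (m,x64), (m,x65)}
  {l, m} × {x63, x64} = {(l,x63), (l,x64), (m,x63), (m,x64)}
  {l, m} × {x63, x65} = {(l,x63), (l,x65), (m,x63), (m,x65)}
  {l, m} × {x63, x64, x65} = {(l,x63), (l,x64), (l,x65), (m,x63), (m,x64), (m,x65)}
These 16 distinct sets form the basis B.
Close under arbitrary unions to get τ_{X×Y}; counting gives |τ_{X×Y}| = 36.


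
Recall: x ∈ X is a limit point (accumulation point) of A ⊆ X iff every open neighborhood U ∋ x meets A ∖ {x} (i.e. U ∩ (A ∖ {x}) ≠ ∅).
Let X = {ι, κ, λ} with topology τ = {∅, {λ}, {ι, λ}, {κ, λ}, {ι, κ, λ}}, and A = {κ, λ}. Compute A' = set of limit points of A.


A' = {ι, κ}

For each x ∈ X, list the open sets U ∈ τ with x ∈ U, then check whether U ∩ (A ∖ {x}) ≠ ∅ for every such U.
  x = ι: opens ∋ x are {ι, λ}, {ι, κ, λ}; each meets A ∖ {ι}, so x IS a limit point.
  x = κ: opens ∋ x are {κ, λ}, {ι, κ, λ}; each meets A ∖ {κ}, so x IS a limit point.
  x = λ: open {λ} ∋ x has {λ} ∩ (A ∖ {λ}) = ∅, so x is NOT a limit point.
Collecting: A' = {ι, κ}.


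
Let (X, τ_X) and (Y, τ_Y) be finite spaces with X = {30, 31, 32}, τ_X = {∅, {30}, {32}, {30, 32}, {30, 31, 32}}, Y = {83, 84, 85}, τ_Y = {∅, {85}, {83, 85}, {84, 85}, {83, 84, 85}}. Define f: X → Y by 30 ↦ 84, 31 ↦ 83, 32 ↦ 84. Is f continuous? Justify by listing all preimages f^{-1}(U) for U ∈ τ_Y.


f is NOT continuous.

Compute f^{-1}(U) for each U ∈ τ_Y:
  U = ∅: f^{-1}(U) = ∅ ∈ τ_X ✓.
  U = {85}: f^{-1}(U) = ∅ ∈ τ_X ✓.
  U = {83, 85}: f^{-1}(U) = {31} ∉ τ_X ✗.
  U = {84, 85}: f^{-1}(U) = {30, 32} ∈ τ_X ✓.
  U = {83, 84, 85}: f^{-1}(U) = {30, 31, 32} ∈ τ_X ✓.
Found U = {83, 85} with f^{-1}(U) = {31} not in τ_X. Therefore f is NOT continuous.


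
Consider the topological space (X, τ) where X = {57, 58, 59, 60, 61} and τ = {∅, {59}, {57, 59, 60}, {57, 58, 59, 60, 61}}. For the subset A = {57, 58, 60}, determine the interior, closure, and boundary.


int(A) = ∅, cl(A) = {57, 58, 60, 61}, ∂A = {57, 58, 60, 61}.

Closed sets in (X, τ) are complements of opens:
  closed(X, τ) = {∅, {58, 61}, {57, 58, 60, 61}, {57, 58, 59, 60, 61}}.
int(A) = ⋃ {U ∈ τ : U ⊆ A}. Opens contained in A: ∅.
Taking the union of these: int(A) = ∅.
cl(A) = ⋂ {C closed : A ⊆ C}. Closed sets containing A: {57, 58, 60, 61}, {57, 58, 59, 60, 61}.
Intersecting these: cl(A) = {57, 58, 60, 61}.
∂A = cl(A) ∖ int(A) = {57, 58, 60, 61} ∖ ∅ = {57, 58, 60, 61}.


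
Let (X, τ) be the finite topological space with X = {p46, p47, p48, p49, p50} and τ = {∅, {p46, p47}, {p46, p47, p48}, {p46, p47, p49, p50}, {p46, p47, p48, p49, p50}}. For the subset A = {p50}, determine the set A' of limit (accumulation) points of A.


A' = {p49}

For each x ∈ X, list the open sets U ∈ τ with x ∈ U, then check whether U ∩ (A ∖ {x}) ≠ ∅ for every such U.
  x = p46: open {p46, p47} ∋ x has {p46, p47} ∩ (A ∖ {p46}) = ∅, so x is NOT a limit point.
  x = p47: open {p46, p47} ∋ x has {p46, p47} ∩ (A ∖ {p47}) = ∅, so x is NOT a limit point.
  x = p48: open {p46, p47, p48} ∋ x has {p46, p47, p48} ∩ (A ∖ {p48}) = ∅, so x is NOT a limit point.
  x = p49: opens ∋ x are {p46, p47, p49, p50}, {p46, p47, p48, p49, p50}; each meets A ∖ {p49}, so x IS a limit point.
  x = p50: open {p46, p47, p49, p50} ∋ x has {p46, p47, p49, p50} ∩ (A ∖ {p50}) = ∅, so x is NOT a limit point.
Collecting: A' = {p49}.


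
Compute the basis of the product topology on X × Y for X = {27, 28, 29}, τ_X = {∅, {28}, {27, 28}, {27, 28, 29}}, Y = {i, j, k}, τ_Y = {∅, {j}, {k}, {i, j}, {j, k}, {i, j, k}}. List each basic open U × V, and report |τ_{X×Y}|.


Basis B = {∅ × ∅, {28} × {j}, {28} × {k}, {27, 28} × {j}, {27, 28} × {k}, {28} × {i, j}, {28} × {j, k}, {27, 28, 29} × {j}, {27, 28, 29} × {k}, {28} × {i, j, k}, {27, 28} × {i, j}, {27, 28} × {j, k}, {27, 28} × {i, j, k}, {27, 28, 29} × {i, j}, {27, 28, 29} × {j, k}, {27, 28, 29} × {i, j, k}}; |τ_{X×Y}| = 40.

Enumerate products U × V with U ∈ τ_X, V ∈ τ_Y (deduplicated):
  ∅ × ∅ = {} (∅)
  {28} × {j} = {(28,j)}
  {28} × {k} = {(28,k)}
  {27, 28} × {j} = {(27,j), (28,j)}
  {27, 28} × {k} = {(27,k), (28,k)}
  {28} × {i, j} = {(28,i), (28,j)}
  {28} × {j, k} = {(28,j), (28,k)}
  {27, 28, 29} × {j} = {(27,j), (28,j), (29,j)}
  {27, 28, 29} × {k} = {(27,k), (28,k), (29,k)}
  {28} × {i, j, k} = {(28,i), (28,j), (28,k)}
  {27, 28} × {i, j} = {(27,i), (27,j), (28,i), (28,j)}
  {27, 28} × {j, k} = {(27,j), (27,k), (28,j), (28,k)}
  {27, 28} × {i, j, k} = {(27,i), (27,j), (27,k), (28,i), (28,j), (28,k)}
  {27, 28, 29} × {i, j} = {(27,i), (27,j), (28,i), (28,j), (29,i), (29,j)}
  {27, 28, 29} × {j, k} = {(27,j), (27,k), (28,j), (28,k), (29,j), (29,k)}
  {27, 28, 29} × {i, j, k} = {(27,i), (27,j), (27,k), (28,i), (28,j), (28,k), (29,i), (29,j), (29,k)}
These 16 distinct sets form the basis B.
Close under arbitrary unions to get τ_{X×Y}; counting gives |τ_{X×Y}| = 40.


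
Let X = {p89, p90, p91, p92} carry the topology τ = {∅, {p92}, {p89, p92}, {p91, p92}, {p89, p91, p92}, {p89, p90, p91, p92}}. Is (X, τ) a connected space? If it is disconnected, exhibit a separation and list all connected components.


(X, τ) is connected.

Find clopen sets (U ∈ τ with X ∖ U ∈ τ):
  U = ∅, X ∖ U = {p89, p90, p91, p92} — both open, so U is clopen.
  U = {p89, p90, p91, p92}, X ∖ U = ∅ — both open, so U is clopen.
Only trivial clopens (∅ and X) exist, so (X, τ) is connected.
Compute connected components by grouping points that agree on all clopens:
  component: {p89, p90, p91, p92}


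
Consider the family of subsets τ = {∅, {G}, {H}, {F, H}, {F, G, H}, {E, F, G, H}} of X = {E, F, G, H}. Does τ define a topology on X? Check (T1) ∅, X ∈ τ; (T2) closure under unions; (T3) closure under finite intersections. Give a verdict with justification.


τ is NOT a topology on X.

Axiom (T1): ∅ ∈ τ? Yes; X ∈ τ? Yes.
Axiom (T2/T3): check pairwise unions and intersections of members of τ.
Counterexample for (T2): {G} ∪ {H} = {G, H} ∉ τ. Therefore τ is NOT a topology.


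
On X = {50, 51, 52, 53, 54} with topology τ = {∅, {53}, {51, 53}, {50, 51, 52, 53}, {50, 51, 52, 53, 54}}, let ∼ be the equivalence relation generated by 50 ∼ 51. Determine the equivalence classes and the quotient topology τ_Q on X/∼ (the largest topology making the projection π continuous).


X/∼ = {[50=51], [52], [53], [54]}; |τ_Q| = 4.

Equivalence classes: [50=51], [52], [53], [54].
Quotient map π: X → X/∼ sends 50 ↦ [50=51], 51 ↦ [50=51], 52 ↦ [52], 53 ↦ [53], 54 ↦ [54].
For each subset V ⊆ X/∼, compute π^{-1}(V) ⊆ X and check whether π^{-1}(V) ∈ τ. V is open in τ_Q iff π^{-1}(V) ∈ τ.
  V = {}: π^{-1}(V) = ∅ ∈ τ ✓.
  V = {[50=51]}: π^{-1}(V) = {50, 51} ∉ τ ✗.
  V = {[52]}: π^{-1}(V) = {52} ∉ τ ✗.
  V = {[50=51], [52]}: π^{-1}(V) = {50, 51, 52} ∉ τ ✗.
  V = {[53]}: π^{-1}(V) = {53} ∈ τ ✓.
  V = {[50=51], [53]}: π^{-1}(V) = {50, 51, 53} ∉ τ ✗.
  V = {[52], [53]}: π^{-1}(V) = {52, 53} ∉ τ ✗.
  V = {[50=51], [52], [53]}: π^{-1}(V) = {50, 51, 52, 53} ∈ τ ✓.
  V = {[54]}: π^{-1}(V) = {54} ∉ τ ✗.
  V = {[50=51], [54]}: π^{-1}(V) = {50, 51, 54} ∉ τ ✗.
  V = {[52], [54]}: π^{-1}(V) = {52, 54} ∉ τ ✗.
  V = {[50=51], [52], [54]}: π^{-1}(V) = {50, 51, 52, 54} ∉ τ ✗.
  V = {[53], [54]}: π^{-1}(V) = {53, 54} ∉ τ ✗.
  V = {[50=51], [53], [54]}: π^{-1}(V) = {50, 51, 53, 54} ∉ τ ✗.
  V = {[52], [53], [54]}: π^{-1}(V) = {52, 53, 54} ∉ τ ✗.
  V = {[50=51], [52], [53], [54]}: π^{-1}(V) = {50, 51, 52, 53, 54} ∈ τ ✓.
Open sets in the quotient: τ_Q = {{}, {[53]}, {[50=51], [52], [53]}, {[50=51], [52], [53], [54]}} (4 elements).
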